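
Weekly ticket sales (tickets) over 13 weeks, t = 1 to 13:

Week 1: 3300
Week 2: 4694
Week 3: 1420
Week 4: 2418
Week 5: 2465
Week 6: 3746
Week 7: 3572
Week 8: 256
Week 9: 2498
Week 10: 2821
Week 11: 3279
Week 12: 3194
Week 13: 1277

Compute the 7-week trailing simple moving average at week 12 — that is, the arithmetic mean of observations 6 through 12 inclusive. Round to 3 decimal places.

2766.571

Sum of periods 6–12: 3746 + 3572 + 256 + 2498 + 2821 + 3279 + 3194 = 19366
Divide by 7: 19366 / 7 = 2766.571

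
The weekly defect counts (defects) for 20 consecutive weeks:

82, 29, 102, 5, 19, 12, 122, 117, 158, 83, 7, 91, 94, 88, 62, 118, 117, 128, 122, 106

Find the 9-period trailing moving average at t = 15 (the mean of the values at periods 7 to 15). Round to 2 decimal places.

Sum of periods 7–15: 122 + 117 + 158 + 83 + 7 + 91 + 94 + 88 + 62 = 822
Divide by 9: 822 / 9 = 91.33

91.33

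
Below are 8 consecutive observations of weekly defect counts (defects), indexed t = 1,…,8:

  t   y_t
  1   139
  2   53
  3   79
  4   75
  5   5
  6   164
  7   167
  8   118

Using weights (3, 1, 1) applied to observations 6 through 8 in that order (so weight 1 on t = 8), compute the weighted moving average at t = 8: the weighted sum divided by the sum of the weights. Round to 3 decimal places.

155.400

Weighted sum: 3·164 + 1·167 + 1·118 = 492 + 167 + 118 = 777
Weight total: 3 + 1 + 1 = 5
WMA = 777 / 5 = 155.400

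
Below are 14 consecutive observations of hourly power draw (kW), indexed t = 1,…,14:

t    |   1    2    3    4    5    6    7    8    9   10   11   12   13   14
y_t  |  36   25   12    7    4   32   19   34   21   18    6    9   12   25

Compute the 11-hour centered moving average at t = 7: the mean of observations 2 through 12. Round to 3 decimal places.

Sum of periods 2–12: 25 + 12 + 7 + 4 + 32 + 19 + 34 + 21 + 18 + 6 + 9 = 187
Divide by 11: 187 / 11 = 17.000

17.000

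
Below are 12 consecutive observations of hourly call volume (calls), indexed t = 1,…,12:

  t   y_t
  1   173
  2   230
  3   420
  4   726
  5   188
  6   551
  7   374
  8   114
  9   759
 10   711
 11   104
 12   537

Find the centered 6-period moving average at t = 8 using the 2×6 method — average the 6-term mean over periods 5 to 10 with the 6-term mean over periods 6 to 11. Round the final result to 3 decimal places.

442.500

Sum over 5–10: 188 + 551 + 374 + 114 + 759 + 711 = 2697
Sum over 6–11: 551 + 374 + 114 + 759 + 711 + 104 = 2613
CMA at t=8 = (2697 + 2613) / (2·6) = 5310 / 12 = 442.500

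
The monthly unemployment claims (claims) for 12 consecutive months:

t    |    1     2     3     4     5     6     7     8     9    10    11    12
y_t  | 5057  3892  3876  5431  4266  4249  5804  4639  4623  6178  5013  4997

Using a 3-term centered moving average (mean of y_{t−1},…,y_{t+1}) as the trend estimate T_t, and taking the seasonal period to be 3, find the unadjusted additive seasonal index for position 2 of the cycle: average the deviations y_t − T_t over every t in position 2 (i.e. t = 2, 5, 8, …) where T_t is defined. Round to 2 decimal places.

-382.92

Season position 2 occurs at t = 2, 5, 8, 11 (where T_t is defined).
t=2: T_2 = 4275.0000; y_2 − T_2 = 3892 − 4275.0000 = -383.0000
t=5: T_5 = 4648.6667; y_5 − T_5 = 4266 − 4648.6667 = -382.6667
t=8: T_8 = 5022.0000; y_8 − T_8 = 4639 − 5022.0000 = -383.0000
t=11: T_11 = 5396.0000; y_11 − T_11 = 5013 − 5396.0000 = -383.0000
Mean deviation: (-383.0000 + -382.6667 + -383.0000 + -383.0000) / 4 = -382.92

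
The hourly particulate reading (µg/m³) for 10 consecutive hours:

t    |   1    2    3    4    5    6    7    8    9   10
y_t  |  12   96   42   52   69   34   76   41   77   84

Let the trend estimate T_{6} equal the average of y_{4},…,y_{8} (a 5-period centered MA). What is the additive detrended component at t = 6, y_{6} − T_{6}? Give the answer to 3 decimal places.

-20.400

Trend T_6 = (52 + 69 + 34 + 76 + 41) / 5 = 272/5 = 54.40000
Detrended value: 34 − 54.40000 = -20.400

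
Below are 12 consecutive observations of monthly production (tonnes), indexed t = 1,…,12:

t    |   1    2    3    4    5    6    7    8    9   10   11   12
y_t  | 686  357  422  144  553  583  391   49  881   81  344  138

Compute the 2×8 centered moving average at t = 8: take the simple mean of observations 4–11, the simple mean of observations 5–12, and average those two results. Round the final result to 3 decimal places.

377.875

Sum over 4–11: 144 + 553 + 583 + 391 + 49 + 881 + 81 + 344 = 3026
Sum over 5–12: 553 + 583 + 391 + 49 + 881 + 81 + 344 + 138 = 3020
CMA at t=8 = (3026 + 3020) / (2·8) = 6046 / 16 = 377.875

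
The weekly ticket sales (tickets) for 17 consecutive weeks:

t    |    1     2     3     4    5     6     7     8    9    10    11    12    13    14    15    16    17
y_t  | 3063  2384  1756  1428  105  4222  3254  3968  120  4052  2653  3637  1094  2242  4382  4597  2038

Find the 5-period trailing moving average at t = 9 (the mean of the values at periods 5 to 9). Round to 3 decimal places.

2333.800

Sum of periods 5–9: 105 + 4222 + 3254 + 3968 + 120 = 11669
Divide by 5: 11669 / 5 = 2333.800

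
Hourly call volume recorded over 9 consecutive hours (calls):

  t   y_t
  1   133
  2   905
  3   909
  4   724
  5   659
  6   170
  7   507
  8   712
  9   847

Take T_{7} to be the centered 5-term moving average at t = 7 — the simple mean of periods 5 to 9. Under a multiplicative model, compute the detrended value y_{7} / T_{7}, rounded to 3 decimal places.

0.876

Trend T_7 = (659 + 170 + 507 + 712 + 847) / 5 = 2895/5 = 579.00000
Ratio to trend: 507 / 579.00000 = 0.876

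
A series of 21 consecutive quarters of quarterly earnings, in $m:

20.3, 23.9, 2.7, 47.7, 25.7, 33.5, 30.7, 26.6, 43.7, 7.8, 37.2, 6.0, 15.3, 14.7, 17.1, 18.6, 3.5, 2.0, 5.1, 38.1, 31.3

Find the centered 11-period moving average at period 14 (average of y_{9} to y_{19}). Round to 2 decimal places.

15.55

Sum of periods 9–19: 43.7 + 7.8 + 37.2 + 6.0 + 15.3 + 14.7 + 17.1 + 18.6 + 3.5 + 2.0 + 5.1 = 171.0
Divide by 11: 171.0 / 11 = 15.55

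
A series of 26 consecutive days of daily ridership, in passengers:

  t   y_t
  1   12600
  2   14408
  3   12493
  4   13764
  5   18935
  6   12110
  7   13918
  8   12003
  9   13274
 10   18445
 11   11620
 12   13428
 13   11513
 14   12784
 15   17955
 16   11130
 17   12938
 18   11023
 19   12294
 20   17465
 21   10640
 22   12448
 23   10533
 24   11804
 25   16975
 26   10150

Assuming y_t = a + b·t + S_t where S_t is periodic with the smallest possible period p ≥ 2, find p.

5

First differences y_{t+1} − y_t: 1808, -1915, 1271, 5171, -6825, 1808, -1915, 1271, 5171, -6825, 1808, -1915, …
The difference pattern repeats every 5 terms and not for any smaller step, so p = 5.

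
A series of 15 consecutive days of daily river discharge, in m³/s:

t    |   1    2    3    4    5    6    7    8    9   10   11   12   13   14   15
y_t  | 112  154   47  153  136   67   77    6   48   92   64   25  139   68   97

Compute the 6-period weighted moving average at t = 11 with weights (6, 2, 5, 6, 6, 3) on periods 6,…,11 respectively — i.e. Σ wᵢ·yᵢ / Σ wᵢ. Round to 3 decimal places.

57.786

Weighted sum: 6·67 + 2·77 + 5·6 + 6·48 + 6·92 + 3·64 = 402 + 154 + 30 + 288 + 552 + 192 = 1618
Weight total: 6 + 2 + 5 + 6 + 6 + 3 = 28
WMA = 1618 / 28 = 57.786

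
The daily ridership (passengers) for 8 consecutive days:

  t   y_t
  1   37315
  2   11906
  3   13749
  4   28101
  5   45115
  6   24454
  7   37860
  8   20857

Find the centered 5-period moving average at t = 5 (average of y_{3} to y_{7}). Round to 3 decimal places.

29855.800

Sum of periods 3–7: 13749 + 28101 + 45115 + 24454 + 37860 = 149279
Divide by 5: 149279 / 5 = 29855.800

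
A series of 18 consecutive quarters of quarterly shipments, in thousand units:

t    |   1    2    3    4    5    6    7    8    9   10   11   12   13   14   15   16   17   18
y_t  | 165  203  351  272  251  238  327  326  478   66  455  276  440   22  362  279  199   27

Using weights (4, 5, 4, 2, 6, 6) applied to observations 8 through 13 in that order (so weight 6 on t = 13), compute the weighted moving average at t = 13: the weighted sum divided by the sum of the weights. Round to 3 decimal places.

339.407

Weighted sum: 4·326 + 5·478 + 4·66 + 2·455 + 6·276 + 6·440 = 1304 + 2390 + 264 + 910 + 1656 + 2640 = 9164
Weight total: 4 + 5 + 4 + 2 + 6 + 6 = 27
WMA = 9164 / 27 = 339.407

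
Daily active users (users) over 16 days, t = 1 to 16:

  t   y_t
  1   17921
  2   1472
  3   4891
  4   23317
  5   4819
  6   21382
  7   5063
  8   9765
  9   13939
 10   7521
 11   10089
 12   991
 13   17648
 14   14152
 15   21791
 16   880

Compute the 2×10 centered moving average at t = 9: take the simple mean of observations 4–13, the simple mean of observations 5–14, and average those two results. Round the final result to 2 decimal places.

Sum over 4–13: 23317 + 4819 + 21382 + 5063 + 9765 + 13939 + 7521 + 10089 + 991 + 17648 = 114534
Sum over 5–14: 4819 + 21382 + 5063 + 9765 + 13939 + 7521 + 10089 + 991 + 17648 + 14152 = 105369
CMA at t=9 = (114534 + 105369) / (2·10) = 219903 / 20 = 10995.15

10995.15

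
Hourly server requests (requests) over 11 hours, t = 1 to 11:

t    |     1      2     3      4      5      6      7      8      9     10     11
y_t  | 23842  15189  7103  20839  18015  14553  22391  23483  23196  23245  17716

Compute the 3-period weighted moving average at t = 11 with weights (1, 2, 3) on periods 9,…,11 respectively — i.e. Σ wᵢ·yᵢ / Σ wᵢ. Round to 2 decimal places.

Weighted sum: 1·23196 + 2·23245 + 3·17716 = 23196 + 46490 + 53148 = 122834
Weight total: 1 + 2 + 3 = 6
WMA = 122834 / 6 = 20472.33

20472.33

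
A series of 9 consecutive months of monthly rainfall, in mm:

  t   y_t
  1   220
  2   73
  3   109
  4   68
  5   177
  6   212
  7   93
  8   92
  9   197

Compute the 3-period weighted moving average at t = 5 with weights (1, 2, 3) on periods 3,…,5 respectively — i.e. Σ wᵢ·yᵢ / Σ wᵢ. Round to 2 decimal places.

129.33

Weighted sum: 1·109 + 2·68 + 3·177 = 109 + 136 + 531 = 776
Weight total: 1 + 2 + 3 = 6
WMA = 776 / 6 = 129.33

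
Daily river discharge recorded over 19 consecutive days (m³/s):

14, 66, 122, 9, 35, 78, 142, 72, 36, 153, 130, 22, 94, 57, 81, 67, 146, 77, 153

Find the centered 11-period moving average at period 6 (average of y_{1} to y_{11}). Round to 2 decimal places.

77.91

Sum of periods 1–11: 14 + 66 + 122 + 9 + 35 + 78 + 142 + 72 + 36 + 153 + 130 = 857
Divide by 11: 857 / 11 = 77.91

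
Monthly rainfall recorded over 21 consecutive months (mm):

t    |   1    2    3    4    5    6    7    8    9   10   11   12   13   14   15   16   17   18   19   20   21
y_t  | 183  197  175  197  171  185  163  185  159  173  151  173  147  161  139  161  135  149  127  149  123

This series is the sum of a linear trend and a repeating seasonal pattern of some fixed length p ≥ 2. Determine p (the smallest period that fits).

4

First differences y_{t+1} − y_t: 14, -22, 22, -26, 14, -22, 22, -26, 14, -22, …
The difference pattern repeats every 4 terms and not for any smaller step, so p = 4.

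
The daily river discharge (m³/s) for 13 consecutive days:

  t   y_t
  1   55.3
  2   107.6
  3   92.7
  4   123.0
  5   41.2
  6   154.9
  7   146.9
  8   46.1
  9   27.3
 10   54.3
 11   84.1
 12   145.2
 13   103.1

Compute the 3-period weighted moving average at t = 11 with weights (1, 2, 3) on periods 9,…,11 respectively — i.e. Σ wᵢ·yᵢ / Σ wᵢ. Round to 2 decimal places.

Weighted sum: 1·27.3 + 2·54.3 + 3·84.1 = 27.3 + 108.6 + 252.3 = 388.2
Weight total: 1 + 2 + 3 = 6
WMA = 388.2 / 6 = 64.70

64.70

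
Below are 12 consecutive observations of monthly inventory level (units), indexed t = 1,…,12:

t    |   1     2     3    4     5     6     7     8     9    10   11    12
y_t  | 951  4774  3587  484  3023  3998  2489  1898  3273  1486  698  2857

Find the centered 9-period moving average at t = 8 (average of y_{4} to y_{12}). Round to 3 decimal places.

Sum of periods 4–12: 484 + 3023 + 3998 + 2489 + 1898 + 3273 + 1486 + 698 + 2857 = 20206
Divide by 9: 20206 / 9 = 2245.111

2245.111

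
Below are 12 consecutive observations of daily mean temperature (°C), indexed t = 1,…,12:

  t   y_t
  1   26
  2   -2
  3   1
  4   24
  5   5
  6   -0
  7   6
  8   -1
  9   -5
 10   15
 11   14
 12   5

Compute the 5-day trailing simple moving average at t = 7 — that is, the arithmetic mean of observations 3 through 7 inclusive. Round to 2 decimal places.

7.20

Sum of periods 3–7: 1 + 24 + 5 + (-0) + 6 = 36
Divide by 5: 36 / 5 = 7.20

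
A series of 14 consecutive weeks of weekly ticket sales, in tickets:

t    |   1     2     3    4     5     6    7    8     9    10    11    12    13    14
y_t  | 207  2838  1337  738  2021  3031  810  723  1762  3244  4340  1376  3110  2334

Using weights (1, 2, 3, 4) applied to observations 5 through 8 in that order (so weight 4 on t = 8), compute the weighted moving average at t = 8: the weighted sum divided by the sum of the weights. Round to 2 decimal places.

Weighted sum: 1·2021 + 2·3031 + 3·810 + 4·723 = 2021 + 6062 + 2430 + 2892 = 13405
Weight total: 1 + 2 + 3 + 4 = 10
WMA = 13405 / 10 = 1340.50

1340.50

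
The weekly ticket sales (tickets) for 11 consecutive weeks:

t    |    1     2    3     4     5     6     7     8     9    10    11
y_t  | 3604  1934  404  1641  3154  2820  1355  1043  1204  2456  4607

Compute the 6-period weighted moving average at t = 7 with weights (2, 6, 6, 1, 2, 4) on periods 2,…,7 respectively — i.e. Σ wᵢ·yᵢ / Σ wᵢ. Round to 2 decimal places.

Weighted sum: 2·1934 + 6·404 + 6·1641 + 1·3154 + 2·2820 + 4·1355 = 3868 + 2424 + 9846 + 3154 + 5640 + 5420 = 30352
Weight total: 2 + 6 + 6 + 1 + 2 + 4 = 21
WMA = 30352 / 21 = 1445.33

1445.33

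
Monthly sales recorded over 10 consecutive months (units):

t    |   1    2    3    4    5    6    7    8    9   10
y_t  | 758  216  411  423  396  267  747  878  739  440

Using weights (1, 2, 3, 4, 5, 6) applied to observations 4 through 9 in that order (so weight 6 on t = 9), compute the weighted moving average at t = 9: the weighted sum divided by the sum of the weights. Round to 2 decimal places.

Weighted sum: 1·423 + 2·396 + 3·267 + 4·747 + 5·878 + 6·739 = 423 + 792 + 801 + 2988 + 4390 + 4434 = 13828
Weight total: 1 + 2 + 3 + 4 + 5 + 6 = 21
WMA = 13828 / 21 = 658.48

658.48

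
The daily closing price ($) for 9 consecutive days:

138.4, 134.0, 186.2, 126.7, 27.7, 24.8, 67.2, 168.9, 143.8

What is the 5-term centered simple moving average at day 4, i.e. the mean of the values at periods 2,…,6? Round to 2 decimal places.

Sum of periods 2–6: 134.0 + 186.2 + 126.7 + 27.7 + 24.8 = 499.4
Divide by 5: 499.4 / 5 = 99.88

99.88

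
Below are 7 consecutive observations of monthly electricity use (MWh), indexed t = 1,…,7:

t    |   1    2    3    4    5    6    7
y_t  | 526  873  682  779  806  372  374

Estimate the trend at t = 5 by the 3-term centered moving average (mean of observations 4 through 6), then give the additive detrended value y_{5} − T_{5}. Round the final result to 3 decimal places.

153.667

Trend T_5 = (779 + 806 + 372) / 3 = 1957/3 = 652.33333
Detrended value: 806 − 652.33333 = 153.667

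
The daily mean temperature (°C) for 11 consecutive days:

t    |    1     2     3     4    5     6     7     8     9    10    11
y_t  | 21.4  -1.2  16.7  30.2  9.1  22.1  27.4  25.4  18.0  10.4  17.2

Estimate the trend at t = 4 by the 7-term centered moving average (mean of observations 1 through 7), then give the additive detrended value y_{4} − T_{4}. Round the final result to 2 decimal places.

12.24

Trend T_4 = (21.4 + (-1.2) + 16.7 + 30.2 + 9.1 + 22.1 + 27.4) / 7 = 125.7/7 = 17.9571
Detrended value: 30.2 − 17.9571 = 12.24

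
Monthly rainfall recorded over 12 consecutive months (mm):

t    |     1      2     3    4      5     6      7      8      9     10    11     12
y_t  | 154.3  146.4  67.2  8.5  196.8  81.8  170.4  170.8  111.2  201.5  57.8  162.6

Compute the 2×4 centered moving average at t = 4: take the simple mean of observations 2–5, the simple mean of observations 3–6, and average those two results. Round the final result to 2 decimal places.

96.65

Sum over 2–5: 146.4 + 67.2 + 8.5 + 196.8 = 418.9
Sum over 3–6: 67.2 + 8.5 + 196.8 + 81.8 = 354.3
CMA at t=4 = (418.9 + 354.3) / (2·4) = 773.2 / 8 = 96.65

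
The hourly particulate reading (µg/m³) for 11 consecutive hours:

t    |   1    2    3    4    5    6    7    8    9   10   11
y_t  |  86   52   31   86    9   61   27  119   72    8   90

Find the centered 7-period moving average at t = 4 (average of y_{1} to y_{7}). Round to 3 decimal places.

50.286

Sum of periods 1–7: 86 + 52 + 31 + 86 + 9 + 61 + 27 = 352
Divide by 7: 352 / 7 = 50.286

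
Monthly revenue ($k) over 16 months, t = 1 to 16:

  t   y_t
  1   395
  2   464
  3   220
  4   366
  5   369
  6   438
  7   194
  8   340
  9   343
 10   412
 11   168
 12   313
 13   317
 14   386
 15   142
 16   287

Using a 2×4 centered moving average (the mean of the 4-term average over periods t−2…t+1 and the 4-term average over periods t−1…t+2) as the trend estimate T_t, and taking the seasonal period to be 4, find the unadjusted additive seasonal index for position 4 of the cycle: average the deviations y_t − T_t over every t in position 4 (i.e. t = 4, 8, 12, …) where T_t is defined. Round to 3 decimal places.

Season position 4 occurs at t = 4, 8, 12 (where T_t is defined).
t=4: T_4 = 351.50000; y_4 − T_4 = 366 − 351.50000 = 14.50000
t=8: T_8 = 325.50000; y_8 − T_8 = 340 − 325.50000 = 14.50000
t=12: T_12 = 299.25000; y_12 − T_12 = 313 − 299.25000 = 13.75000
Mean deviation: (14.50000 + 14.50000 + 13.75000) / 3 = 14.250

14.250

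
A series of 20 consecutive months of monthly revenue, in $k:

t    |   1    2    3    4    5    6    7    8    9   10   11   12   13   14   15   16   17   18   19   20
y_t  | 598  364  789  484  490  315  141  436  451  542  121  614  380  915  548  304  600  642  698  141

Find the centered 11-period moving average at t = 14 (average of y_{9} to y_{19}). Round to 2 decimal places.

528.64

Sum of periods 9–19: 451 + 542 + 121 + 614 + 380 + 915 + 548 + 304 + 600 + 642 + 698 = 5815
Divide by 11: 5815 / 11 = 528.64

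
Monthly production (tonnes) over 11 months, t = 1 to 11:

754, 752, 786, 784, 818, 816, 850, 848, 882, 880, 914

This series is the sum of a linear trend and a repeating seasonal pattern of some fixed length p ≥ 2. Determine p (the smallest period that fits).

First differences y_{t+1} − y_t: -2, 34, -2, 34, -2, 34, …
The difference pattern repeats every 2 terms and not for any smaller step, so p = 2.

2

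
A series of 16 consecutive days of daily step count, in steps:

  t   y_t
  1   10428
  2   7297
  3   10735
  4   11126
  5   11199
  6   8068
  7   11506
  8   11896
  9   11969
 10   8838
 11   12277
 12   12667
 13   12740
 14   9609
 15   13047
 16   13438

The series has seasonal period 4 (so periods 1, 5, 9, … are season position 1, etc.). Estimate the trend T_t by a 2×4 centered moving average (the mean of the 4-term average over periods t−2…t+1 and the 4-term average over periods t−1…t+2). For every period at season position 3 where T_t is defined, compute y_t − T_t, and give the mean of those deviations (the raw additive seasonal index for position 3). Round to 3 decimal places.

Season position 3 occurs at t = 3, 7, 11 (where T_t is defined).
t=3: T_3 = 9992.87500; y_3 − T_3 = 10735 − 9992.87500 = 742.12500
t=7: T_7 = 10763.50000; y_7 − T_7 = 11506 − 10763.50000 = 742.50000
t=11: T_11 = 11534.12500; y_11 − T_11 = 12277 − 11534.12500 = 742.87500
Mean deviation: (742.12500 + 742.50000 + 742.87500) / 3 = 742.500

742.500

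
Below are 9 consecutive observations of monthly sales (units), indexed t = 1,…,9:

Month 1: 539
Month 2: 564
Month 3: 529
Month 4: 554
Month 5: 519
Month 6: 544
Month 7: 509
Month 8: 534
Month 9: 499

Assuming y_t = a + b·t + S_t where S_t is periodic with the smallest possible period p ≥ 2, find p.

2

First differences y_{t+1} − y_t: 25, -35, 25, -35, 25, -35, …
The difference pattern repeats every 2 terms and not for any smaller step, so p = 2.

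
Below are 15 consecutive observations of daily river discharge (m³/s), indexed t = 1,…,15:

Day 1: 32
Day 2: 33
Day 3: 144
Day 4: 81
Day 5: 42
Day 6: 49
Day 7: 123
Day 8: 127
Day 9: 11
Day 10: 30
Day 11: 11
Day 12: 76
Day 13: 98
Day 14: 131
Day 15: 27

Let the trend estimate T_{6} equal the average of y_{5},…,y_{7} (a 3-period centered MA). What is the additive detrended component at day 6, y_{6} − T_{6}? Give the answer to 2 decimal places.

Trend T_6 = (42 + 49 + 123) / 3 = 214/3 = 71.3333
Detrended value: 49 − 71.3333 = -22.33

-22.33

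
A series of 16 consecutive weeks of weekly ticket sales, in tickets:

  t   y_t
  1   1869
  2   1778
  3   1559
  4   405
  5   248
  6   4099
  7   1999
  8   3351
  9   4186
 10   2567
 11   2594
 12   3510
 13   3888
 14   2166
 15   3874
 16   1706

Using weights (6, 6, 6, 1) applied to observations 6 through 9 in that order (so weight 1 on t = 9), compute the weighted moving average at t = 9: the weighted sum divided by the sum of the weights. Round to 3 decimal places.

Weighted sum: 6·4099 + 6·1999 + 6·3351 + 1·4186 = 24594 + 11994 + 20106 + 4186 = 60880
Weight total: 6 + 6 + 6 + 1 = 19
WMA = 60880 / 19 = 3204.211

3204.211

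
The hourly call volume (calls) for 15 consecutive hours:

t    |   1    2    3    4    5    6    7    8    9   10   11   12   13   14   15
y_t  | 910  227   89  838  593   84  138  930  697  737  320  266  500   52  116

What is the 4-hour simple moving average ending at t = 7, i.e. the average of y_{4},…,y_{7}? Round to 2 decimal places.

Sum of periods 4–7: 838 + 593 + 84 + 138 = 1653
Divide by 4: 1653 / 4 = 413.25

413.25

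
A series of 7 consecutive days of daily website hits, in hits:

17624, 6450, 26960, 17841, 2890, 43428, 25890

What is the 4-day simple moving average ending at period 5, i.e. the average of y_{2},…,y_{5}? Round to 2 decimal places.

13535.25

Sum of periods 2–5: 6450 + 26960 + 17841 + 2890 = 54141
Divide by 4: 54141 / 4 = 13535.25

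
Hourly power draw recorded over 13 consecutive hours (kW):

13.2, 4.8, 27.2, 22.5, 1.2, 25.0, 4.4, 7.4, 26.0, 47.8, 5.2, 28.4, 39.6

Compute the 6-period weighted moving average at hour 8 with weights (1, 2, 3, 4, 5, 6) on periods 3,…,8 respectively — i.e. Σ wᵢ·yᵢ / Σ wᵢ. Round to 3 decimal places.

Weighted sum: 1·27.2 + 2·22.5 + 3·1.2 + 4·25.0 + 5·4.4 + 6·7.4 = 27.2 + 45.0 + 3.6 + 100.0 + 22.0 + 44.4 = 242.2
Weight total: 1 + 2 + 3 + 4 + 5 + 6 = 21
WMA = 242.2 / 21 = 11.533

11.533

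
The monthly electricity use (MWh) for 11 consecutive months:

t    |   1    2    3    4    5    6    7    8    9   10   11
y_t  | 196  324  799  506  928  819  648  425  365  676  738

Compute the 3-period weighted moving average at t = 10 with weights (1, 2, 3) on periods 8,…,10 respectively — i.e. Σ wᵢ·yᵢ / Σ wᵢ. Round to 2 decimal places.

Weighted sum: 1·425 + 2·365 + 3·676 = 425 + 730 + 2028 = 3183
Weight total: 1 + 2 + 3 = 6
WMA = 3183 / 6 = 530.50

530.50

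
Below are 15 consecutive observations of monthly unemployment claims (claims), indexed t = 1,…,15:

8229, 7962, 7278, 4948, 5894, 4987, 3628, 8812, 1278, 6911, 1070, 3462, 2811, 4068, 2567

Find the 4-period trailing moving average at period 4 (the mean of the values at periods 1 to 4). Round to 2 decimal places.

Sum of periods 1–4: 8229 + 7962 + 7278 + 4948 = 28417
Divide by 4: 28417 / 4 = 7104.25

7104.25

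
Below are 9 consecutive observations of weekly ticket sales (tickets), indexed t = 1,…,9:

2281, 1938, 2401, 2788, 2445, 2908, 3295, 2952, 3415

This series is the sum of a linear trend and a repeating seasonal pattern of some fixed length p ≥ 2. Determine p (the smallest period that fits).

First differences y_{t+1} − y_t: -343, 463, 387, -343, 463, 387, -343, 463, …
The difference pattern repeats every 3 terms and not for any smaller step, so p = 3.

3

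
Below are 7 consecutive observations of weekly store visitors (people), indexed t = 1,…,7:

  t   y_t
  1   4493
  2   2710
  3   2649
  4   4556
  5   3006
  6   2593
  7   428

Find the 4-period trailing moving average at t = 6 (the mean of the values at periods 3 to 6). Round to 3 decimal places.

3201.000

Sum of periods 3–6: 2649 + 4556 + 3006 + 2593 = 12804
Divide by 4: 12804 / 4 = 3201.000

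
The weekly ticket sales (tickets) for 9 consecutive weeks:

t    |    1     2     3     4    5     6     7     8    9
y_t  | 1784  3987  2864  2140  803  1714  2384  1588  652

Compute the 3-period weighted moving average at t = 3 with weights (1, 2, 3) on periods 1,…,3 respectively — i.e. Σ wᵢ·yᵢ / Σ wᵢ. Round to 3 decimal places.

Weighted sum: 1·1784 + 2·3987 + 3·2864 = 1784 + 7974 + 8592 = 18350
Weight total: 1 + 2 + 3 = 6
WMA = 18350 / 6 = 3058.333

3058.333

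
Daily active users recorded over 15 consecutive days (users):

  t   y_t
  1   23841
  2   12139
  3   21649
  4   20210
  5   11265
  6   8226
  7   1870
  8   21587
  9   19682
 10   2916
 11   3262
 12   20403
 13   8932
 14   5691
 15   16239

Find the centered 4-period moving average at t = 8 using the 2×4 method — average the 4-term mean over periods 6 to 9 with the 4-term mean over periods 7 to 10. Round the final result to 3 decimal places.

12177.500

Sum over 6–9: 8226 + 1870 + 21587 + 19682 = 51365
Sum over 7–10: 1870 + 21587 + 19682 + 2916 = 46055
CMA at t=8 = (51365 + 46055) / (2·4) = 97420 / 8 = 12177.500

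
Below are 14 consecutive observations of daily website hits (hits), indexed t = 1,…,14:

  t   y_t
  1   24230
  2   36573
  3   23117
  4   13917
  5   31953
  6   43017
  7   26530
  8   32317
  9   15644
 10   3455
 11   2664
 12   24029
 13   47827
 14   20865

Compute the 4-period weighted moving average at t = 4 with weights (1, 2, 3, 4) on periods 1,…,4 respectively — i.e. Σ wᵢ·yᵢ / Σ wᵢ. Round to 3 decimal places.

Weighted sum: 1·24230 + 2·36573 + 3·23117 + 4·13917 = 24230 + 73146 + 69351 + 55668 = 222395
Weight total: 1 + 2 + 3 + 4 = 10
WMA = 222395 / 10 = 22239.500

22239.500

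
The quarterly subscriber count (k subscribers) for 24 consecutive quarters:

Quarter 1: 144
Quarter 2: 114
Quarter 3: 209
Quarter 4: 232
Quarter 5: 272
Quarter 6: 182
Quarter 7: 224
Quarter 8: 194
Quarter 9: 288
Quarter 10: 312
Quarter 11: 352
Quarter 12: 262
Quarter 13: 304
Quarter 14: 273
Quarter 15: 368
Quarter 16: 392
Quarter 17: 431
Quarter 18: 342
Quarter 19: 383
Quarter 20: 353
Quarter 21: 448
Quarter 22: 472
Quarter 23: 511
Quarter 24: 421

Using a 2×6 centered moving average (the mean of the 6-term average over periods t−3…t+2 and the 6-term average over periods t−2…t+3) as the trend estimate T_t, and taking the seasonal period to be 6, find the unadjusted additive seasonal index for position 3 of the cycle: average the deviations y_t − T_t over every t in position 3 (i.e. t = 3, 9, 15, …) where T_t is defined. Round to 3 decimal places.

22.972

Season position 3 occurs at t = 9, 15, 21 (where T_t is defined).
t=9: T_9 = 265.33333; y_9 − T_9 = 288 − 265.33333 = 22.66667
t=15: T_15 = 345.00000; y_15 − T_15 = 368 − 345.00000 = 23.00000
t=21: T_21 = 424.75000; y_21 − T_21 = 448 − 424.75000 = 23.25000
Mean deviation: (22.66667 + 23.00000 + 23.25000) / 3 = 22.972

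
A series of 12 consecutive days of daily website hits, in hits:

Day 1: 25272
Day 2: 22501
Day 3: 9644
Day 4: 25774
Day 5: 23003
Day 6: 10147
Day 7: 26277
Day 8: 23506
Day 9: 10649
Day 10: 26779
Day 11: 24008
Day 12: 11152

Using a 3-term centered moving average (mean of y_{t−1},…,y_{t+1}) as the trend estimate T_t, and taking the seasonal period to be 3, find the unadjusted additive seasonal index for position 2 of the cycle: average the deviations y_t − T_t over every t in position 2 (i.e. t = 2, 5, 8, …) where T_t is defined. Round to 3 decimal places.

Season position 2 occurs at t = 2, 5, 8, 11 (where T_t is defined).
t=2: T_2 = 19139.00000; y_2 − T_2 = 22501 − 19139.00000 = 3362.00000
t=5: T_5 = 19641.33333; y_5 − T_5 = 23003 − 19641.33333 = 3361.66667
t=8: T_8 = 20144.00000; y_8 − T_8 = 23506 − 20144.00000 = 3362.00000
t=11: T_11 = 20646.33333; y_11 − T_11 = 24008 − 20646.33333 = 3361.66667
Mean deviation: (3362.00000 + 3361.66667 + 3362.00000 + 3361.66667) / 4 = 3361.833

3361.833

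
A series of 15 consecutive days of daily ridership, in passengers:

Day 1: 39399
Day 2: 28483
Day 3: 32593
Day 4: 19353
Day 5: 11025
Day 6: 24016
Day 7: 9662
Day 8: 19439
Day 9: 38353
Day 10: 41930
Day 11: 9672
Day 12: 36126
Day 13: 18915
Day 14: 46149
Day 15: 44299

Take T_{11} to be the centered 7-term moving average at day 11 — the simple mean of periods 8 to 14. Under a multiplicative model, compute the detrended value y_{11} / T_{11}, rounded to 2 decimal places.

0.32

Trend T_11 = (19439 + 38353 + 41930 + 9672 + 36126 + 18915 + 46149) / 7 = 210584/7 = 30083.4286
Ratio to trend: 9672 / 30083.4286 = 0.32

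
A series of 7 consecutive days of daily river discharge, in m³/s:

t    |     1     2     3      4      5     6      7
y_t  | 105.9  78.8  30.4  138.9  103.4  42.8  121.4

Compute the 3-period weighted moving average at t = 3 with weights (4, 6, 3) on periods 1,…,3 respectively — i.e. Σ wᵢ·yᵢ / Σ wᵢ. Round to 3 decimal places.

75.969

Weighted sum: 4·105.9 + 6·78.8 + 3·30.4 = 423.6 + 472.8 + 91.2 = 987.6
Weight total: 4 + 6 + 3 = 13
WMA = 987.6 / 13 = 75.969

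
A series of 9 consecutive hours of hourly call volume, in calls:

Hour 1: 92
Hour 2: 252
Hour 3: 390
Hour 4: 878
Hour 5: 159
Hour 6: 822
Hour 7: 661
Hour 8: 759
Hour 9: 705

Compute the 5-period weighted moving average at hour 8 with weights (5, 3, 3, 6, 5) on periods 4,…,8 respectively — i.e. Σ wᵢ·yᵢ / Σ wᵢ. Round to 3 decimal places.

686.091

Weighted sum: 5·878 + 3·159 + 3·822 + 6·661 + 5·759 = 4390 + 477 + 2466 + 3966 + 3795 = 15094
Weight total: 5 + 3 + 3 + 6 + 5 = 22
WMA = 15094 / 22 = 686.091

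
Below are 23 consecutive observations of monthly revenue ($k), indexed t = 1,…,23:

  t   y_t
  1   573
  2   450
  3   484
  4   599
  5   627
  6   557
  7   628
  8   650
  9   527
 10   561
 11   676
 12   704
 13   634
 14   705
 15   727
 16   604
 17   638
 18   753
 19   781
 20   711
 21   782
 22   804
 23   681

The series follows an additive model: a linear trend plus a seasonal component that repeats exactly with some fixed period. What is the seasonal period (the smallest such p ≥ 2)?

7

First differences y_{t+1} − y_t: -123, 34, 115, 28, -70, 71, 22, -123, 34, 115, 28, -70, 71, 22, -123, 34, …
The difference pattern repeats every 7 terms and not for any smaller step, so p = 7.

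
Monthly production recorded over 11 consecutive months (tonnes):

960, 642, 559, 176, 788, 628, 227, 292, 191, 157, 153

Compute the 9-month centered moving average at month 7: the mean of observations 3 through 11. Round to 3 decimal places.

Sum of periods 3–11: 559 + 176 + 788 + 628 + 227 + 292 + 191 + 157 + 153 = 3171
Divide by 9: 3171 / 9 = 352.333

352.333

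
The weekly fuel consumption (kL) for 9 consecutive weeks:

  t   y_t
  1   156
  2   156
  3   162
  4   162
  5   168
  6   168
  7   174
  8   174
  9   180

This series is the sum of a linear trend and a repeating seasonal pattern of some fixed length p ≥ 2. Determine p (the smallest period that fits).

First differences y_{t+1} − y_t: 0, 6, 0, 6, 0, 6, …
The difference pattern repeats every 2 terms and not for any smaller step, so p = 2.

2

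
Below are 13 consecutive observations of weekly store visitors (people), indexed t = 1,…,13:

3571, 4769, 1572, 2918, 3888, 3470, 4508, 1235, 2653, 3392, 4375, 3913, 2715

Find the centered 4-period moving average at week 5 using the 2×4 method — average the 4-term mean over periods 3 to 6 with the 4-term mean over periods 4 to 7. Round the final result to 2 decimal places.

Sum over 3–6: 1572 + 2918 + 3888 + 3470 = 11848
Sum over 4–7: 2918 + 3888 + 3470 + 4508 = 14784
CMA at t=5 = (11848 + 14784) / (2·4) = 26632 / 8 = 3329.00

3329.00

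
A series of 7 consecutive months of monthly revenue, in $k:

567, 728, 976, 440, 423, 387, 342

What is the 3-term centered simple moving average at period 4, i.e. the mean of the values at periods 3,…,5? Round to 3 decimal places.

Sum of periods 3–5: 976 + 440 + 423 = 1839
Divide by 3: 1839 / 3 = 613.000

613.000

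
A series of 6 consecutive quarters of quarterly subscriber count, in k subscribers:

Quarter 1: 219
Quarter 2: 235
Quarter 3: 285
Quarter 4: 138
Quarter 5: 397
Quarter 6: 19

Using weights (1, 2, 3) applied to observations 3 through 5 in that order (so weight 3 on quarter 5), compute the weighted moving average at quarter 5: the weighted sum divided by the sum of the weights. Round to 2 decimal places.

Weighted sum: 1·285 + 2·138 + 3·397 = 285 + 276 + 1191 = 1752
Weight total: 1 + 2 + 3 = 6
WMA = 1752 / 6 = 292.00

292.00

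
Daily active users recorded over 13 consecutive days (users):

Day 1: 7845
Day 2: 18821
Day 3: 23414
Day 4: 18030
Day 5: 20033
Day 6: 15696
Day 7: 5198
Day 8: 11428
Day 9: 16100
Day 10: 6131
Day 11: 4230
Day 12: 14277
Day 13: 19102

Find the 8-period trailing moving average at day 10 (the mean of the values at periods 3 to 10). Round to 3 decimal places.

14503.750

Sum of periods 3–10: 23414 + 18030 + 20033 + 15696 + 5198 + 11428 + 16100 + 6131 = 116030
Divide by 8: 116030 / 8 = 14503.750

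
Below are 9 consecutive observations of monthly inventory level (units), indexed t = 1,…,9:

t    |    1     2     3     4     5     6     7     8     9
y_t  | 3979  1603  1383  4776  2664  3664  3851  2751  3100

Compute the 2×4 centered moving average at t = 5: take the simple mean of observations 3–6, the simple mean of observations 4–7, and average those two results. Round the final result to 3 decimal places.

3430.250

Sum over 3–6: 1383 + 4776 + 2664 + 3664 = 12487
Sum over 4–7: 4776 + 2664 + 3664 + 3851 = 14955
CMA at t=5 = (12487 + 14955) / (2·4) = 27442 / 8 = 3430.250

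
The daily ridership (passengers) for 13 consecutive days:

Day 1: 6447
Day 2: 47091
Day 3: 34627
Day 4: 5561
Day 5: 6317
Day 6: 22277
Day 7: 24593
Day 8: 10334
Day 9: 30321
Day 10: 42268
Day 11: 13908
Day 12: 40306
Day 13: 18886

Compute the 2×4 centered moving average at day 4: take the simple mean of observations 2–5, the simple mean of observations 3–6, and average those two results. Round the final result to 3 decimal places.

Sum over 2–5: 47091 + 34627 + 5561 + 6317 = 93596
Sum over 3–6: 34627 + 5561 + 6317 + 22277 = 68782
CMA at t=4 = (93596 + 68782) / (2·4) = 162378 / 8 = 20297.250

20297.250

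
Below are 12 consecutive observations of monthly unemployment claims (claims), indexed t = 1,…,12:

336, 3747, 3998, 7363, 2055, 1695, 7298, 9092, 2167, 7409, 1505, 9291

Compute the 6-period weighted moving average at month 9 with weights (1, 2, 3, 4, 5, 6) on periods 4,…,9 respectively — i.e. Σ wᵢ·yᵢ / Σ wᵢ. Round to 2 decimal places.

4962.48

Weighted sum: 1·7363 + 2·2055 + 3·1695 + 4·7298 + 5·9092 + 6·2167 = 7363 + 4110 + 5085 + 29192 + 45460 + 13002 = 104212
Weight total: 1 + 2 + 3 + 4 + 5 + 6 = 21
WMA = 104212 / 21 = 4962.48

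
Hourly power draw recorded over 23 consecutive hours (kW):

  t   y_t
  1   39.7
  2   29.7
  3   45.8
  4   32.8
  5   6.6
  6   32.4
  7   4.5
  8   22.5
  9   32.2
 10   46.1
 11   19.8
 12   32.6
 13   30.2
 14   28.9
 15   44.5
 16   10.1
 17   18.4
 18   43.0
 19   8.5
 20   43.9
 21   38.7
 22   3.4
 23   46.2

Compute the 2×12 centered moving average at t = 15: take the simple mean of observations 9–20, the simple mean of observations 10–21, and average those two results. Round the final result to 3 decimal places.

Sum over 9–20: 32.2 + 46.1 + 19.8 + 32.6 + 30.2 + 28.9 + 44.5 + 10.1 + 18.4 + 43.0 + 8.5 + 43.9 = 358.2
Sum over 10–21: 46.1 + 19.8 + 32.6 + 30.2 + 28.9 + 44.5 + 10.1 + 18.4 + 43.0 + 8.5 + 43.9 + 38.7 = 364.7
CMA at t=15 = (358.2 + 364.7) / (2·12) = 722.9 / 24 = 30.121

30.121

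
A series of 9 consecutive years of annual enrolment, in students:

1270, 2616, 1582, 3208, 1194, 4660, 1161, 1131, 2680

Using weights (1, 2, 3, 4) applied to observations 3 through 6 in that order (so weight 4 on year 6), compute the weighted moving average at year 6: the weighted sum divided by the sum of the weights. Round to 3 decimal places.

Weighted sum: 1·1582 + 2·3208 + 3·1194 + 4·4660 = 1582 + 6416 + 3582 + 18640 = 30220
Weight total: 1 + 2 + 3 + 4 = 10
WMA = 30220 / 10 = 3022.000

3022.000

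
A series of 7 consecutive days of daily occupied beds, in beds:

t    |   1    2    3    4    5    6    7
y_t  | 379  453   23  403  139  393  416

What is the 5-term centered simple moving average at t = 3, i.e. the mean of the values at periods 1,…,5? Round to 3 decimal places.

279.400

Sum of periods 1–5: 379 + 453 + 23 + 403 + 139 = 1397
Divide by 5: 1397 / 5 = 279.400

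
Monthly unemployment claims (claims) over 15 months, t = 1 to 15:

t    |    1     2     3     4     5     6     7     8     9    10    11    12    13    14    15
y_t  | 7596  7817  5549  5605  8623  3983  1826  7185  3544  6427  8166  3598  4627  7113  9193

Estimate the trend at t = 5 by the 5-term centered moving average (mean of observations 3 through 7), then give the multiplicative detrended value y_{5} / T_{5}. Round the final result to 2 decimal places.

Trend T_5 = (5549 + 5605 + 8623 + 3983 + 1826) / 5 = 25586/5 = 5117.2000
Ratio to trend: 8623 / 5117.2000 = 1.69

1.69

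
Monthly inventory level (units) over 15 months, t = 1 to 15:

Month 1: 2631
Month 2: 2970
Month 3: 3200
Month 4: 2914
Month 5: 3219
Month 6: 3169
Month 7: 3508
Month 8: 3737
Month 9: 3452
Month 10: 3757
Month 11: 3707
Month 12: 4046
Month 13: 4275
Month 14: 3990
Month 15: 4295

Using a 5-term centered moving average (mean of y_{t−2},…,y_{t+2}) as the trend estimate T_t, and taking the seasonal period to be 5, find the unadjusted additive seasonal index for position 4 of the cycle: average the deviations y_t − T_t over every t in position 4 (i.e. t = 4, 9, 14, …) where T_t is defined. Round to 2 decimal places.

Season position 4 occurs at t = 4, 9 (where T_t is defined).
t=4: T_4 = 3094.4000; y_4 − T_4 = 2914 − 3094.4000 = -180.4000
t=9: T_9 = 3632.2000; y_9 − T_9 = 3452 − 3632.2000 = -180.2000
Mean deviation: (-180.4000 + -180.2000) / 2 = -180.30

-180.30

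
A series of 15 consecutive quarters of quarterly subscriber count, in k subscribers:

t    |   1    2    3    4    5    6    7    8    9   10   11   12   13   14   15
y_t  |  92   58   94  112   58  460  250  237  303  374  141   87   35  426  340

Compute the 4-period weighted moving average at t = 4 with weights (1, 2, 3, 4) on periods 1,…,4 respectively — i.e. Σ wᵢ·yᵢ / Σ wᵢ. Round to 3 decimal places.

Weighted sum: 1·92 + 2·58 + 3·94 + 4·112 = 92 + 116 + 282 + 448 = 938
Weight total: 1 + 2 + 3 + 4 = 10
WMA = 938 / 10 = 93.800

93.800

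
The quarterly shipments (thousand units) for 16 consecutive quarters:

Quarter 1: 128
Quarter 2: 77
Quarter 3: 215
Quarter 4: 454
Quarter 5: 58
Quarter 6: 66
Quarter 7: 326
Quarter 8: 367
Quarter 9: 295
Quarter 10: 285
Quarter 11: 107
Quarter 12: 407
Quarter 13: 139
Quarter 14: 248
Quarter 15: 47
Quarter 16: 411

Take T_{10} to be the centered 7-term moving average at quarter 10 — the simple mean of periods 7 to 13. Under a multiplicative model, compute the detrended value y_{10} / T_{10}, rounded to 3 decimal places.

1.036

Trend T_10 = (326 + 367 + 295 + 285 + 107 + 407 + 139) / 7 = 1926/7 = 275.14286
Ratio to trend: 285 / 275.14286 = 1.036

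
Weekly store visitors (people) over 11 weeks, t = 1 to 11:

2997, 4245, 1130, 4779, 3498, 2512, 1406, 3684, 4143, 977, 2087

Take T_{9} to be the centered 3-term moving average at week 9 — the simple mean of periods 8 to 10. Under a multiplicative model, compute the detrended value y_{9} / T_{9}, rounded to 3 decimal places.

Trend T_9 = (3684 + 4143 + 977) / 3 = 8804/3 = 2934.66667
Ratio to trend: 4143 / 2934.66667 = 1.412

1.412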